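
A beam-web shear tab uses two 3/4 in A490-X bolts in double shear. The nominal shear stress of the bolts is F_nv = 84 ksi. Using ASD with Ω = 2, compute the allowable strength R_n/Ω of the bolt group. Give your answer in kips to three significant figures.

A_b = π × 0.75² / 4 = 0.4418 in².
R_n = F_nv · A_b · n · n_s = 84 × 0.4418 × 2 × 2 = 148.4 kips.
Allowable strength R_n/Ω = 148.4 / 2 = 74.2 kips.

74.2 kips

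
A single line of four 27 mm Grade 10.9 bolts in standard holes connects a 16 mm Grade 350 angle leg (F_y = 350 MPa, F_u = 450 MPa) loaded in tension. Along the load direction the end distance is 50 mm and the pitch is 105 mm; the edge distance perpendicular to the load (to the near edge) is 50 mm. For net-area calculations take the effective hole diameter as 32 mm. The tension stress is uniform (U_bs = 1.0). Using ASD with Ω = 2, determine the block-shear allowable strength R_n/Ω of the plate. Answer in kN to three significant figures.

669 kN

Shear plane L_v = 50 + 3·105 = 365 mm; A_gv = 365 × 16 = 5840 mm².
A_nv = (365 − 3.5·32) × 16 = 4048 mm².
A_nt = (50 − 0.5·32) × 16 = 544 mm².
0.6 F_u A_nv = 1093 kN; 0.6 F_y A_gv = 1226 kN → shear rupture governs the shear term.
R_n = 1093 + 1.0 × 450 × 544 / 1000 = 1338 kN.
Allowable strength R_n/Ω = 1338 / 2 = 669 kN.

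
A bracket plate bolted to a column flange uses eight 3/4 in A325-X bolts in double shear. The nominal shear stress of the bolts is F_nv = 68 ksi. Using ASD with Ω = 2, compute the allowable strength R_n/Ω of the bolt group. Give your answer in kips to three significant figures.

A_b = π × 0.75² / 4 = 0.4418 in².
R_n = F_nv · A_b · n · n_s = 68 × 0.4418 × 8 × 2 = 480.7 kips.
Allowable strength R_n/Ω = 480.7 / 2 = 240 kips.

240 kips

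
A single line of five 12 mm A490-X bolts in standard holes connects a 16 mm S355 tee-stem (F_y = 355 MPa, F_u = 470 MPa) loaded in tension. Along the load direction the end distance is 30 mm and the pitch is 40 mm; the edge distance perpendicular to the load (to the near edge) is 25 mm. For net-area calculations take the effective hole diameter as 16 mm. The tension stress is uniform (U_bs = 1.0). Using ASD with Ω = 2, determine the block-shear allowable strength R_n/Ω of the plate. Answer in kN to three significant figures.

330 kN

Shear plane L_v = 30 + 4·40 = 190 mm; A_gv = 190 × 16 = 3040 mm².
A_nv = (190 − 4.5·16) × 16 = 1888 mm².
A_nt = (25 − 0.5·16) × 16 = 272 mm².
0.6 F_u A_nv = 532.4 kN; 0.6 F_y A_gv = 647.5 kN → shear rupture governs the shear term.
R_n = 532.4 + 1.0 × 470 × 272 / 1000 = 660.3 kN.
Allowable strength R_n/Ω = 660.3 / 2 = 330 kN.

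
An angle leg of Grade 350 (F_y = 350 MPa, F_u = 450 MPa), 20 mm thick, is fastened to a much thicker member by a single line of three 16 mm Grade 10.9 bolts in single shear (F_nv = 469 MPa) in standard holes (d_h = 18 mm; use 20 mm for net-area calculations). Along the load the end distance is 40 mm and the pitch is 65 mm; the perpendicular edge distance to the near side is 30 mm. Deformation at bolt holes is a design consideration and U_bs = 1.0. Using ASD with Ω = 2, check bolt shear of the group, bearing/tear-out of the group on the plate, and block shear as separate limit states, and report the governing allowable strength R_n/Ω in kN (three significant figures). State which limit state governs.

Bolt shear: A_b = π·16²/4 = 201.1 mm²; R_n = 469 × 201.1 × 3 × 1 / 1000 = 282.9 kN → 282.9 / 2 = 141 kN.
Bearing: edge l_c = 31, r_n = 334.8 kN; interior l_c = 47, r_n = 345.6 kN; R_n = 334.8 + 2·345.6 = 1026 kN → 513 kN.
Block shear: A_gv = 3400, A_nv = 2400, A_nt = 400 mm²; R_n = min(0.6F_uA_nv, 0.6F_yA_gv) + U_bs·F_u·A_nt = 828 kN → 414 kN.
Bolt shear governs: 141 kN.

141 kN (bolt shear governs)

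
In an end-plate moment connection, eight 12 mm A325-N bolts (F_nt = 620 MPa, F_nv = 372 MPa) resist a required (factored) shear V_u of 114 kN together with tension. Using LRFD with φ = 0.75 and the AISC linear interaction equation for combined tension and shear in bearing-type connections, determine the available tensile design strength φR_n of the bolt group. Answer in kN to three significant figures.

357 kN

A_b = π·12²/4 = 113.1 mm²; f_rv = 114 × 1000 / (8 × 113.1) = 126 MPa.
F'_nt = 1.3 F_nt − (F_nt / φF_nv) f_rv = 1.3·620 − (620/(0.75·372))·126 = 526 MPa, capped at F_nt → F'_nt = 526 MPa.
R_n = F'_nt · A_b · n = 526 × 113.1 × 8 / 1000 = 475.9 kN.
Design strength φR_n = 0.75 × 475.9 = 357 kN.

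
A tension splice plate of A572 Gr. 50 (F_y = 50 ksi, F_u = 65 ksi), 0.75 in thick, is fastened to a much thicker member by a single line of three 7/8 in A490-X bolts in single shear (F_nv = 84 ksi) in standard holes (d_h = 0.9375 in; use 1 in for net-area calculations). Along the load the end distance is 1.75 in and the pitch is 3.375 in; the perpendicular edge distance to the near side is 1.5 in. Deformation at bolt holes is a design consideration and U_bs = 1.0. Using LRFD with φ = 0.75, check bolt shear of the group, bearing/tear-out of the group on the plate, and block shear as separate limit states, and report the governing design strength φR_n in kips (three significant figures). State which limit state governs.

114 kips (bolt shear governs)

Bolt shear: A_b = π·0.875²/4 = 0.6013 in²; R_n = 84 × 0.6013 × 3 × 1 = 151.5 kips → 0.75 × 151.5 = 114 kips.
Bearing: edge l_c = 1.281, r_n = 74.95 kips; interior l_c = 2.438, r_n = 102.4 kips; R_n = 74.95 + 2·102.4 = 279.7 kips → 210 kips.
Block shear: A_gv = 6.375, A_nv = 4.5, A_nt = 0.75 in²; R_n = min(0.6F_uA_nv, 0.6F_yA_gv) + U_bs·F_u·A_nt = 224.2 kips → 168 kips.
Bolt shear governs: 114 kips.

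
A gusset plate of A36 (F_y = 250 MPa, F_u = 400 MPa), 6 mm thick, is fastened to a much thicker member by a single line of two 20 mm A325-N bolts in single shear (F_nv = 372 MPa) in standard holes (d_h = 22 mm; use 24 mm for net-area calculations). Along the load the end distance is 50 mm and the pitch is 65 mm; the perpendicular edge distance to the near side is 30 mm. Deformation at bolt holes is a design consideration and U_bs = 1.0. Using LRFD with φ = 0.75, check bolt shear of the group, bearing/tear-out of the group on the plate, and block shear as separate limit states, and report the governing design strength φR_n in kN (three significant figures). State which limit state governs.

110 kN (block shear governs)

Bolt shear: A_b = π·20²/4 = 314.2 mm²; R_n = 372 × 314.2 × 2 × 1 / 1000 = 233.7 kN → 0.75 × 233.7 = 175 kN.
Bearing: edge l_c = 39, r_n = 112.3 kN; interior l_c = 43, r_n = 115.2 kN; R_n = 112.3 + 1·115.2 = 227.5 kN → 171 kN.
Block shear: A_gv = 690, A_nv = 474, A_nt = 108 mm²; R_n = min(0.6F_uA_nv, 0.6F_yA_gv) + U_bs·F_u·A_nt = 146.7 kN → 110 kN.
Block shear governs: 110 kN.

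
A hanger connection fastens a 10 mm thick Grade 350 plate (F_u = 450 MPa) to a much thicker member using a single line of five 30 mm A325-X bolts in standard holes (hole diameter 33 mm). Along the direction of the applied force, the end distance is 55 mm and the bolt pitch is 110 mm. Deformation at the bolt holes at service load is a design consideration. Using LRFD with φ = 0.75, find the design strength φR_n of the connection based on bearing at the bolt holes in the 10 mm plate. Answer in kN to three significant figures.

Per bolt r_n = 1.2 l_c t F_u ≤ 2.4 d t F_u; upper limit = 2.4 × 30 × 10 × 450 / 1000 = 324 kN.
Edge bolt: l_c = 55 − 33/2 = 38.5 mm → 1.2 × 38.5 × 10 × 450 / 1000 = 207.9 → r_n = 207.9 kN.
Interior bolts: l_c = 110 − 33 = 77 mm → 1.2 × 77 × 10 × 450 / 1000 = 415.8 → r_n = 324 kN.
R_n = 1 × 207.9 + 4 × 324 = 1504 kN.
Design strength φR_n = 0.75 × 1504 = 1130 kN.

1130 kN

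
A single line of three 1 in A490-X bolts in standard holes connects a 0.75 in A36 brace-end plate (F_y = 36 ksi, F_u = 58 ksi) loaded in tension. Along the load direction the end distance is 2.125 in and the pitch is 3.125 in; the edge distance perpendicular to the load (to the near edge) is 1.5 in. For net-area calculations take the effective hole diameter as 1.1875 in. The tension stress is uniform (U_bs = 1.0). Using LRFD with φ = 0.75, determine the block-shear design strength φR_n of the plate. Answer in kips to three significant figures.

Shear plane L_v = 2.125 + 2·3.125 = 8.375 in; A_gv = 8.375 × 0.75 = 6.281 in².
A_nv = (8.375 − 2.5·1.1875) × 0.75 = 4.055 in².
A_nt = (1.5 − 0.5·1.1875) × 0.75 = 0.6797 in².
0.6 F_u A_nv = 141.1 kips; 0.6 F_y A_gv = 135.7 kips → shear yielding governs the shear term.
R_n = 135.7 + 1.0 × 58 × 0.6797 = 175.1 kips.
Design strength φR_n = 0.75 × 175.1 = 131 kips.

131 kips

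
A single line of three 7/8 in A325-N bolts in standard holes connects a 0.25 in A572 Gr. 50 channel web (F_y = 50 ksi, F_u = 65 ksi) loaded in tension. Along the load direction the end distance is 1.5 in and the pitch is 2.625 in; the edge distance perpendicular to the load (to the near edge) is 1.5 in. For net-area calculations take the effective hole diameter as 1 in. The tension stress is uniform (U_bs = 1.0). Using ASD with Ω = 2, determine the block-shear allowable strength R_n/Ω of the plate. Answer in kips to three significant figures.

28.8 kips

Shear plane L_v = 1.5 + 2·2.625 = 6.75 in; A_gv = 6.75 × 0.25 = 1.688 in².
A_nv = (6.75 − 2.5·1) × 0.25 = 1.062 in².
A_nt = (1.5 − 0.5·1) × 0.25 = 0.25 in².
0.6 F_u A_nv = 41.44 kips; 0.6 F_y A_gv = 50.62 kips → shear rupture governs the shear term.
R_n = 41.44 + 1.0 × 65 × 0.25 = 57.69 kips.
Allowable strength R_n/Ω = 57.69 / 2 = 28.8 kips.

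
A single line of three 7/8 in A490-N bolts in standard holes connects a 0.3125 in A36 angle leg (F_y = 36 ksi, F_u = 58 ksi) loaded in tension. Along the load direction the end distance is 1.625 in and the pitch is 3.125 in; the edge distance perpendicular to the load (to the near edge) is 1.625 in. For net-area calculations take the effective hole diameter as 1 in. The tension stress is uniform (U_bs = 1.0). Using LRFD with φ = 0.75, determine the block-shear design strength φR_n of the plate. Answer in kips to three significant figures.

55.2 kips

Shear plane L_v = 1.625 + 2·3.125 = 7.875 in; A_gv = 7.875 × 0.3125 = 2.461 in².
A_nv = (7.875 − 2.5·1) × 0.3125 = 1.68 in².
A_nt = (1.625 − 0.5·1) × 0.3125 = 0.3516 in².
0.6 F_u A_nv = 58.45 kips; 0.6 F_y A_gv = 53.16 kips → shear yielding governs the shear term.
R_n = 53.16 + 1.0 × 58 × 0.3516 = 73.55 kips.
Design strength φR_n = 0.75 × 73.55 = 55.2 kips.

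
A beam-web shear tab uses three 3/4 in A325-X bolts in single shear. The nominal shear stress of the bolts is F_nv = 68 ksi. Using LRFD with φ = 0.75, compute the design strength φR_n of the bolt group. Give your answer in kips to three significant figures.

67.6 kips

A_b = π × 0.75² / 4 = 0.4418 in².
R_n = F_nv · A_b · n · n_s = 68 × 0.4418 × 3 × 1 = 90.12 kips.
Design strength φR_n = 0.75 × 90.12 = 67.6 kips.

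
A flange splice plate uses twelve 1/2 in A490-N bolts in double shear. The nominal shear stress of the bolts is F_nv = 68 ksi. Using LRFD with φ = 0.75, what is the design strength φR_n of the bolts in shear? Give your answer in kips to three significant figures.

240 kips

A_b = π × 0.5² / 4 = 0.1963 in².
R_n = F_nv · A_b · n · n_s = 68 × 0.1963 × 12 × 2 = 320.4 kips.
Design strength φR_n = 0.75 × 320.4 = 240 kips.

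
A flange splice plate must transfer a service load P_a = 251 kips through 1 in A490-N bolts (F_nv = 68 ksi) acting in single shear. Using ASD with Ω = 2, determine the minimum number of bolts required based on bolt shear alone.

10 bolts

A_b = π·1²/4 = 0.7854 in².
Per-bolt allowable strength R_n/Ω = 68 × 0.7854 × 1 / 2 = 26.7 kips.
n ≥ 251 / 26.7 = 9.4 → use 10 bolts.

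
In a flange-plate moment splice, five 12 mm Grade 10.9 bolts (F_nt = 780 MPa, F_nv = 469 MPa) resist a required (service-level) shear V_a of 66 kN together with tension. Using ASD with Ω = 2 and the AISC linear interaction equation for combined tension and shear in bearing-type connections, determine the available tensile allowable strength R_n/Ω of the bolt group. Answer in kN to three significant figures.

177 kN

A_b = π·12²/4 = 113.1 mm²; f_rv = 66 × 1000 / (5 × 113.1) = 116.7 MPa.
F'_nt = 1.3 F_nt − (Ω F_nt / F_nv) f_rv = 1.3·780 − (2·780/469)·116.7 = 625.8 MPa, capped at F_nt → F'_nt = 625.8 MPa.
R_n = F'_nt · A_b · n = 625.8 × 113.1 × 5 / 1000 = 353.9 kN.
Allowable strength R_n/Ω = 353.9 / 2 = 177 kN.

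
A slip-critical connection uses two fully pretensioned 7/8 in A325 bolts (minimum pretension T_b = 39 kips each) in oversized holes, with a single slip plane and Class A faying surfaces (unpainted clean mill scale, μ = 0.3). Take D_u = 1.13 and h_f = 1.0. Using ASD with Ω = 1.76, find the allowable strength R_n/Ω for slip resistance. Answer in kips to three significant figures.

15 kips

R_n = μ · D_u · h_f · T_b · n_s · n_b = 0.3 × 1.13 × 1.0 × 39 × 1 × 2 = 26.44 kips.
Allowable strength R_n/Ω = 26.44 / 1.76 = 15 kips.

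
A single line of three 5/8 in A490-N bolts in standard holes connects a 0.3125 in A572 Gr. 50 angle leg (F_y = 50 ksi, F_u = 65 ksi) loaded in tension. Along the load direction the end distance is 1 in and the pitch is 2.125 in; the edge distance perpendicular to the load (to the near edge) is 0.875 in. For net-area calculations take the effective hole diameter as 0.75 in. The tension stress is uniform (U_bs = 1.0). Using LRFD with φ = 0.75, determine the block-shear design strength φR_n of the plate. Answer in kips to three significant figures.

38.5 kips

Shear plane L_v = 1 + 2·2.125 = 5.25 in; A_gv = 5.25 × 0.3125 = 1.641 in².
A_nv = (5.25 − 2.5·0.75) × 0.3125 = 1.055 in².
A_nt = (0.875 − 0.5·0.75) × 0.3125 = 0.1562 in².
0.6 F_u A_nv = 41.13 kips; 0.6 F_y A_gv = 49.22 kips → shear rupture governs the shear term.
R_n = 41.13 + 1.0 × 65 × 0.1562 = 51.29 kips.
Design strength φR_n = 0.75 × 51.29 = 38.5 kips.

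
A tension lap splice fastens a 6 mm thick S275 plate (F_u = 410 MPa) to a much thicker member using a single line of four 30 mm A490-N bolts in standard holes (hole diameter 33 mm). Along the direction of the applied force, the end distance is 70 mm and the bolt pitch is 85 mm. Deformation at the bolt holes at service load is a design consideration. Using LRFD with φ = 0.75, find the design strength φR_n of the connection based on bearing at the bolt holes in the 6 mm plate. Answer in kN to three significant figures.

Per bolt r_n = 1.2 l_c t F_u ≤ 2.4 d t F_u; upper limit = 2.4 × 30 × 6 × 410 / 1000 = 177.1 kN.
Edge bolt: l_c = 70 − 33/2 = 53.5 mm → 1.2 × 53.5 × 6 × 410 / 1000 = 157.9 → r_n = 157.9 kN.
Interior bolts: l_c = 85 − 33 = 52 mm → 1.2 × 52 × 6 × 410 / 1000 = 153.5 → r_n = 153.5 kN.
R_n = 1 × 157.9 + 3 × 153.5 = 618.4 kN.
Design strength φR_n = 0.75 × 618.4 = 464 kN.

464 kN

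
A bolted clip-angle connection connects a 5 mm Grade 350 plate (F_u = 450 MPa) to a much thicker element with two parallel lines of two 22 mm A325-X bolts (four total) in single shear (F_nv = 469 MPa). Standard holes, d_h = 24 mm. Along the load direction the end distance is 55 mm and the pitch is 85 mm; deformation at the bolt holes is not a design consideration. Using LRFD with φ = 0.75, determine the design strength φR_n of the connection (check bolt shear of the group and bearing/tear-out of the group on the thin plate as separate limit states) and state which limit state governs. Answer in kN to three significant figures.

Bolt shear: A_b = π·22²/4 = 380.1 mm²; R_n = 469 × 380.1 × 4 × 1 / 1000 = 713.1 kN → 0.75 × 713.1 = 535 kN.
Bearing (1.5 l_c t F_u ≤ 3.0 d t F_u): upper limit = 3.0·22·5·450 / 1000 = 148.5 kN.
  Edge l_c = 55 − 24/2 = 43 → r_n = 145.1 kN; interior l_c = 85 − 24 = 61 → r_n = 148.5 kN.
  R_n,bearing = 2·145.1 + 2·148.5 = 587.2 kN → 0.75 × 587.2 = 440 kN.
Bearing governs: 440 kN.

440 kN (bearing governs)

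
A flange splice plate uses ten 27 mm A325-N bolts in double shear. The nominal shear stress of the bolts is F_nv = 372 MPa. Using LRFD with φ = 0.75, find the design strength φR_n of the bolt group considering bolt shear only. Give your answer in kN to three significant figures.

A_b = π × 27² / 4 = 572.6 mm².
R_n = F_nv · A_b · n · n_s = 372 × 572.6 × 10 × 2 / 1000 = 4260 kN.
Design strength φR_n = 0.75 × 4260 = 3190 kN.

3190 kN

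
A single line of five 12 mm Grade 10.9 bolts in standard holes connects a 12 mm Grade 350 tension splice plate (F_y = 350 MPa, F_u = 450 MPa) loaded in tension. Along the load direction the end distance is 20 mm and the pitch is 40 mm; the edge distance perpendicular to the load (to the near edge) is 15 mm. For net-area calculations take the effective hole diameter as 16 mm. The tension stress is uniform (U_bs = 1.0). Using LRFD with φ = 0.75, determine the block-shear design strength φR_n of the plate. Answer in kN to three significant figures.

Shear plane L_v = 20 + 4·40 = 180 mm; A_gv = 180 × 12 = 2160 mm².
A_nv = (180 − 4.5·16) × 12 = 1296 mm².
A_nt = (15 − 0.5·16) × 12 = 84 mm².
0.6 F_u A_nv = 349.9 kN; 0.6 F_y A_gv = 453.6 kN → shear rupture governs the shear term.
R_n = 349.9 + 1.0 × 450 × 84 / 1000 = 387.7 kN.
Design strength φR_n = 0.75 × 387.7 = 291 kN.

291 kN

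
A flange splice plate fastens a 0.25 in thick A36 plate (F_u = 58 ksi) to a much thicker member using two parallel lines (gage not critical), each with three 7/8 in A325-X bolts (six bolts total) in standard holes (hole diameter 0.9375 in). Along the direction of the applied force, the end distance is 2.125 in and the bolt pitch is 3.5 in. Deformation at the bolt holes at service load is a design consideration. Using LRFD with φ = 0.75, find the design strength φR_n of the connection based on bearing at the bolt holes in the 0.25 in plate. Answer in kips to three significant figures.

Per bolt r_n = 1.2 l_c t F_u ≤ 2.4 d t F_u; upper limit = 2.4 × 0.875 × 0.25 × 58 = 30.45 kips.
Edge bolt: l_c = 2.125 − 0.9375/2 = 1.656 in → 1.2 × 1.656 × 0.25 × 58 = 28.82 → r_n = 28.82 kips.
Interior bolts: l_c = 3.5 − 0.9375 = 2.562 in → 1.2 × 2.562 × 0.25 × 58 = 44.59 → r_n = 30.45 kips.
R_n = 2 × 28.82 + 4 × 30.45 = 179.4 kips.
Design strength φR_n = 0.75 × 179.4 = 135 kips.

135 kips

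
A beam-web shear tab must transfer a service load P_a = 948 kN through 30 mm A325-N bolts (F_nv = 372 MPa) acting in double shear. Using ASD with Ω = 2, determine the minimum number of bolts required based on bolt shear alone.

4 bolts

A_b = π·30²/4 = 706.9 mm².
Per-bolt allowable strength R_n/Ω = 372 × 706.9 × 2 / 1000 / 2 = 263 kN.
n ≥ 948 / 263 = 3.605 → use 4 bolts.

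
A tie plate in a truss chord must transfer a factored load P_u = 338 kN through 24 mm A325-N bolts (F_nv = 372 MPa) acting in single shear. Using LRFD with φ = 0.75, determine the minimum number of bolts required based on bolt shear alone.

3 bolts

A_b = π·24²/4 = 452.4 mm².
Per-bolt design strength φR_n = 0.75 × 372 × 452.4 × 1 / 1000 = 126.2 kN.
n ≥ 338 / 126.2 = 2.678 → use 3 bolts.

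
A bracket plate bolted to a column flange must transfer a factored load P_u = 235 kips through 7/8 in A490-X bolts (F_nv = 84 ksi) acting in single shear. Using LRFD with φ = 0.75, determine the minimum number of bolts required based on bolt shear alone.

7 bolts

A_b = π·0.875²/4 = 0.6013 in².
Per-bolt design strength φR_n = 0.75 × 84 × 0.6013 × 1 = 37.88 kips.
n ≥ 235 / 37.88 = 6.203 → use 7 bolts.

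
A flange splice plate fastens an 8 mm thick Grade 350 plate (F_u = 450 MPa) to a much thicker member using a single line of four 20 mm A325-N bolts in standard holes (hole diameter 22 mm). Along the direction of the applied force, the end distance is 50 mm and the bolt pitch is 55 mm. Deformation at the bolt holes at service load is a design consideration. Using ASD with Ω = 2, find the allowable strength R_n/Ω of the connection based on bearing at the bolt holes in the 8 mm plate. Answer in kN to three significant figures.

Per bolt r_n = 1.2 l_c t F_u ≤ 2.4 d t F_u; upper limit = 2.4 × 20 × 8 × 450 / 1000 = 172.8 kN.
Edge bolt: l_c = 50 − 22/2 = 39 mm → 1.2 × 39 × 8 × 450 / 1000 = 168.5 → r_n = 168.5 kN.
Interior bolts: l_c = 55 − 22 = 33 mm → 1.2 × 33 × 8 × 450 / 1000 = 142.6 → r_n = 142.6 kN.
R_n = 1 × 168.5 + 3 × 142.6 = 596.2 kN.
Allowable strength R_n/Ω = 596.2 / 2 = 298 kN.

298 kN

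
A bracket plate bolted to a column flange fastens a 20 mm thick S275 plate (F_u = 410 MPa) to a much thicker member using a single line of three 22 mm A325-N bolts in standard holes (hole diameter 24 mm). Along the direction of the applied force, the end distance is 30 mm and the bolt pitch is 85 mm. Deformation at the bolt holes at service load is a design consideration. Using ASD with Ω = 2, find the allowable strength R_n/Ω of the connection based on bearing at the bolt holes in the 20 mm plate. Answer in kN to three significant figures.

522 kN

Per bolt r_n = 1.2 l_c t F_u ≤ 2.4 d t F_u; upper limit = 2.4 × 22 × 20 × 410 / 1000 = 433 kN.
Edge bolt: l_c = 30 − 24/2 = 18 mm → 1.2 × 18 × 20 × 410 / 1000 = 177.1 → r_n = 177.1 kN.
Interior bolts: l_c = 85 − 24 = 61 mm → 1.2 × 61 × 20 × 410 / 1000 = 600.2 → r_n = 433 kN.
R_n = 1 × 177.1 + 2 × 433 = 1043 kN.
Allowable strength R_n/Ω = 1043 / 2 = 522 kN.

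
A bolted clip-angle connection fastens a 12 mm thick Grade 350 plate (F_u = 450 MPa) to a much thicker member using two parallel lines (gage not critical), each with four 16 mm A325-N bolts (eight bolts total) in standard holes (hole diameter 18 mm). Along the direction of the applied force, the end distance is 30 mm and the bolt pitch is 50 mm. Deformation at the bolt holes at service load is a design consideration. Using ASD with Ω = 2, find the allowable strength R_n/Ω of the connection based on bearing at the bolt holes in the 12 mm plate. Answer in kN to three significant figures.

758 kN

Per bolt r_n = 1.2 l_c t F_u ≤ 2.4 d t F_u; upper limit = 2.4 × 16 × 12 × 450 / 1000 = 207.4 kN.
Edge bolt: l_c = 30 − 18/2 = 21 mm → 1.2 × 21 × 12 × 450 / 1000 = 136.1 → r_n = 136.1 kN.
Interior bolts: l_c = 50 − 18 = 32 mm → 1.2 × 32 × 12 × 450 / 1000 = 207.4 → r_n = 207.4 kN.
R_n = 2 × 136.1 + 6 × 207.4 = 1516 kN.
Allowable strength R_n/Ω = 1516 / 2 = 758 kN.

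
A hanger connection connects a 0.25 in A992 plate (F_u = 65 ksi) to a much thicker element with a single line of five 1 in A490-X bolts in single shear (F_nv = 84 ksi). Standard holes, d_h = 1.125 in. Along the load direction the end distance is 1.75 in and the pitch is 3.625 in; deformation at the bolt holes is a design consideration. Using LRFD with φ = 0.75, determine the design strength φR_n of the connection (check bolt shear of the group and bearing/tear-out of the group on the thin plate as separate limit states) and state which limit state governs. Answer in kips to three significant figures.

Bolt shear: A_b = π·1²/4 = 0.7854 in²; R_n = 84 × 0.7854 × 5 × 1 = 329.9 kips → 0.75 × 329.9 = 247 kips.
Bearing (1.2 l_c t F_u ≤ 2.4 d t F_u): upper limit = 2.4·1·0.25·65 = 39 kips.
  Edge l_c = 1.75 − 1.125/2 = 1.188 → r_n = 23.16 kips; interior l_c = 3.625 − 1.125 = 2.5 → r_n = 39 kips.
  R_n,bearing = 1·23.16 + 4·39 = 179.2 kips → 0.75 × 179.2 = 134 kips.
Bearing governs: 134 kips.

134 kips (bearing governs)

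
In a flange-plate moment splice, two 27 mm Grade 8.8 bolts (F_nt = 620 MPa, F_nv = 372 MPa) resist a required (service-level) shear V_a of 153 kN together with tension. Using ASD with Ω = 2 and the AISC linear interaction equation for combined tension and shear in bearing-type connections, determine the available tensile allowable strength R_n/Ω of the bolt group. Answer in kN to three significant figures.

A_b = π·27²/4 = 572.6 mm²; f_rv = 153 × 1000 / (2 × 572.6) = 133.6 MPa.
F'_nt = 1.3 F_nt − (Ω F_nt / F_nv) f_rv = 1.3·620 − (2·620/372)·133.6 = 360.6 MPa, capped at F_nt → F'_nt = 360.6 MPa.
R_n = F'_nt · A_b · n = 360.6 × 572.6 × 2 / 1000 = 413 kN.
Allowable strength R_n/Ω = 413 / 2 = 206 kN.

206 kN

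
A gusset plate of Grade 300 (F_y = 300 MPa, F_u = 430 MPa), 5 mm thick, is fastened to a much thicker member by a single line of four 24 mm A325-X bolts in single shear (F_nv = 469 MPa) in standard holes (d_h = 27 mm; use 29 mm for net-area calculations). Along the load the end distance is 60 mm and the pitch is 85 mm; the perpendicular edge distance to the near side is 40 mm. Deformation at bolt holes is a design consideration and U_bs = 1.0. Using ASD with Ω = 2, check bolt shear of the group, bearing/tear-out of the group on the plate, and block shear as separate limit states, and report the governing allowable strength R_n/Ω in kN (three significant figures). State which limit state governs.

165 kN (block shear governs)

Bolt shear: A_b = π·24²/4 = 452.4 mm²; R_n = 469 × 452.4 × 4 × 1 / 1000 = 848.7 kN → 848.7 / 2 = 424 kN.
Bearing: edge l_c = 46.5, r_n = 120 kN; interior l_c = 58, r_n = 123.8 kN; R_n = 120 + 3·123.8 = 491.5 kN → 246 kN.
Block shear: A_gv = 1575, A_nv = 1068, A_nt = 127.5 mm²; R_n = min(0.6F_uA_nv, 0.6F_yA_gv) + U_bs·F_u·A_nt = 330.2 kN → 165 kN.
Block shear governs: 165 kN.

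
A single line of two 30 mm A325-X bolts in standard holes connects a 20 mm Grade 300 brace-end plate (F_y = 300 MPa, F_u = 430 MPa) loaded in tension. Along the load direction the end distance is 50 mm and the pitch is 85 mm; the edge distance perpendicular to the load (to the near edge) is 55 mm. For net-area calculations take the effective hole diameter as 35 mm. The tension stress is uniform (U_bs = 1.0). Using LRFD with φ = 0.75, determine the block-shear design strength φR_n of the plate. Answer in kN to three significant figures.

Shear plane L_v = 50 + 1·85 = 135 mm; A_gv = 135 × 20 = 2700 mm².
A_nv = (135 − 1.5·35) × 20 = 1650 mm².
A_nt = (55 − 0.5·35) × 20 = 750 mm².
0.6 F_u A_nv = 425.7 kN; 0.6 F_y A_gv = 486 kN → shear rupture governs the shear term.
R_n = 425.7 + 1.0 × 430 × 750 / 1000 = 748.2 kN.
Design strength φR_n = 0.75 × 748.2 = 561 kN.

561 kN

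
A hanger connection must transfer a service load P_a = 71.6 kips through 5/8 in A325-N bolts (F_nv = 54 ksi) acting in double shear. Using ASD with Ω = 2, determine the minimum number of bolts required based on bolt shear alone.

A_b = π·0.625²/4 = 0.3068 in².
Per-bolt allowable strength R_n/Ω = 54 × 0.3068 × 2 / 2 = 16.57 kips.
n ≥ 71.6 / 16.57 = 4.322 → use 5 bolts.

5 bolts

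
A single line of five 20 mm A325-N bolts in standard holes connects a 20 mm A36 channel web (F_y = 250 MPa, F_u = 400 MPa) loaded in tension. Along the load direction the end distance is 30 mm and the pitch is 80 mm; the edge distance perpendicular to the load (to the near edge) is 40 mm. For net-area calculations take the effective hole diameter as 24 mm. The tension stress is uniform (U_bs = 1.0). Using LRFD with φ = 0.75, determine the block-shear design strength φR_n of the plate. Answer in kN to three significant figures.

Shear plane L_v = 30 + 4·80 = 350 mm; A_gv = 350 × 20 = 7000 mm².
A_nv = (350 − 4.5·24) × 20 = 4840 mm².
A_nt = (40 − 0.5·24) × 20 = 560 mm².
0.6 F_u A_nv = 1162 kN; 0.6 F_y A_gv = 1050 kN → shear yielding governs the shear term.
R_n = 1050 + 1.0 × 400 × 560 / 1000 = 1274 kN.
Design strength φR_n = 0.75 × 1274 = 956 kN.

956 kN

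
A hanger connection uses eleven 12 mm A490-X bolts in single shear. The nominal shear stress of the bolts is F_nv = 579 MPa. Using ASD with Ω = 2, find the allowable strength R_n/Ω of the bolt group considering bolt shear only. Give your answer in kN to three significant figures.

360 kN

A_b = π × 12² / 4 = 113.1 mm².
R_n = F_nv · A_b · n · n_s = 579 × 113.1 × 11 × 1 / 1000 = 720.3 kN.
Allowable strength R_n/Ω = 720.3 / 2 = 360 kN.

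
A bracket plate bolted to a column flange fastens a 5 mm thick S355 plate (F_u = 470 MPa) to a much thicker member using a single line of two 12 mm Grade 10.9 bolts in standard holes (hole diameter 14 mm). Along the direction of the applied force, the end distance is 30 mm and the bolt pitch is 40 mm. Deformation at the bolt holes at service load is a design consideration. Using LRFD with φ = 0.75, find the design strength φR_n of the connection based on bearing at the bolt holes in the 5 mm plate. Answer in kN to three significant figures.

99.4 kN

Per bolt r_n = 1.2 l_c t F_u ≤ 2.4 d t F_u; upper limit = 2.4 × 12 × 5 × 470 / 1000 = 67.68 kN.
Edge bolt: l_c = 30 − 14/2 = 23 mm → 1.2 × 23 × 5 × 470 / 1000 = 64.86 → r_n = 64.86 kN.
Interior bolts: l_c = 40 − 14 = 26 mm → 1.2 × 26 × 5 × 470 / 1000 = 73.32 → r_n = 67.68 kN.
R_n = 1 × 64.86 + 1 × 67.68 = 132.5 kN.
Design strength φR_n = 0.75 × 132.5 = 99.4 kN.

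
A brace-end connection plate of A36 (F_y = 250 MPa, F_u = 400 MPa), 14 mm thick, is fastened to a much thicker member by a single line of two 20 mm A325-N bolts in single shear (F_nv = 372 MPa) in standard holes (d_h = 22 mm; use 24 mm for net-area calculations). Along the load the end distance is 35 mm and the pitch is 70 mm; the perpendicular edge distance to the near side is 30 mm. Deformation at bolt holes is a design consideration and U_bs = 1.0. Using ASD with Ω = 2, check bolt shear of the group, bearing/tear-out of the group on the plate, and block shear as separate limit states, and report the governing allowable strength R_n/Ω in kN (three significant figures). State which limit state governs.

117 kN (bolt shear governs)

Bolt shear: A_b = π·20²/4 = 314.2 mm²; R_n = 372 × 314.2 × 2 × 1 / 1000 = 233.7 kN → 233.7 / 2 = 117 kN.
Bearing: edge l_c = 24, r_n = 161.3 kN; interior l_c = 48, r_n = 268.8 kN; R_n = 161.3 + 1·268.8 = 430.1 kN → 215 kN.
Block shear: A_gv = 1470, A_nv = 966, A_nt = 252 mm²; R_n = min(0.6F_uA_nv, 0.6F_yA_gv) + U_bs·F_u·A_nt = 321.3 kN → 161 kN.
Bolt shear governs: 117 kN.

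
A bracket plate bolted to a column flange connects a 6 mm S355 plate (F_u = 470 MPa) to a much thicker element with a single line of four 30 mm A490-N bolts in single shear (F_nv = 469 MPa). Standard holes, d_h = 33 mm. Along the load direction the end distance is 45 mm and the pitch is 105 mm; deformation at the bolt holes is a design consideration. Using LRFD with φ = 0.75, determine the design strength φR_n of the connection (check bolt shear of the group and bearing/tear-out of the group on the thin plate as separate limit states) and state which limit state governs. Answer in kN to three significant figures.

529 kN (bearing governs)

Bolt shear: A_b = π·30²/4 = 706.9 mm²; R_n = 469 × 706.9 × 4 × 1 / 1000 = 1326 kN → 0.75 × 1326 = 995 kN.
Bearing (1.2 l_c t F_u ≤ 2.4 d t F_u): upper limit = 2.4·30·6·470 / 1000 = 203 kN.
  Edge l_c = 45 − 33/2 = 28.5 → r_n = 96.44 kN; interior l_c = 105 − 33 = 72 → r_n = 203 kN.
  R_n,bearing = 1·96.44 + 3·203 = 705.6 kN → 0.75 × 705.6 = 529 kN.
Bearing governs: 529 kN.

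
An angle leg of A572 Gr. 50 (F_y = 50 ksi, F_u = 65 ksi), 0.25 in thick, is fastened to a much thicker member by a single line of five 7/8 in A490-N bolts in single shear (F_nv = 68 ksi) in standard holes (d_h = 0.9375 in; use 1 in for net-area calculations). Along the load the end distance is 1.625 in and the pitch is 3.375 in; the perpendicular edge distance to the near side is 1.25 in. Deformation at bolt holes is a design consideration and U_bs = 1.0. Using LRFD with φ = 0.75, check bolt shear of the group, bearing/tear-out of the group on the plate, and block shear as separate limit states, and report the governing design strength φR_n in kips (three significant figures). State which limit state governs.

86.8 kips (block shear governs)

Bolt shear: A_b = π·0.875²/4 = 0.6013 in²; R_n = 68 × 0.6013 × 5 × 1 = 204.4 kips → 0.75 × 204.4 = 153 kips.
Bearing: edge l_c = 1.156, r_n = 22.55 kips; interior l_c = 2.438, r_n = 34.12 kips; R_n = 22.55 + 4·34.12 = 159 kips → 119 kips.
Block shear: A_gv = 3.781, A_nv = 2.656, A_nt = 0.1875 in²; R_n = min(0.6F_uA_nv, 0.6F_yA_gv) + U_bs·F_u·A_nt = 115.8 kips → 86.8 kips.
Block shear governs: 86.8 kips.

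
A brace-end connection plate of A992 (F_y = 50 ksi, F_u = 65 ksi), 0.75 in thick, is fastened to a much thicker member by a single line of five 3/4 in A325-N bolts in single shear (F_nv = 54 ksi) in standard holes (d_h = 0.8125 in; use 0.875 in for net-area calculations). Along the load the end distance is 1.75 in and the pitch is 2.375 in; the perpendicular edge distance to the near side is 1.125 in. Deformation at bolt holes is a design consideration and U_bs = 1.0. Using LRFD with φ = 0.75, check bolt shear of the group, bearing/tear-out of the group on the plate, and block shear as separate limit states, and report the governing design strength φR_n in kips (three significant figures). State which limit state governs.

Bolt shear: A_b = π·0.75²/4 = 0.4418 in²; R_n = 54 × 0.4418 × 5 × 1 = 119.3 kips → 0.75 × 119.3 = 89.5 kips.
Bearing: edge l_c = 1.344, r_n = 78.61 kips; interior l_c = 1.562, r_n = 87.75 kips; R_n = 78.61 + 4·87.75 = 429.6 kips → 322 kips.
Block shear: A_gv = 8.438, A_nv = 5.484, A_nt = 0.5156 in²; R_n = min(0.6F_uA_nv, 0.6F_yA_gv) + U_bs·F_u·A_nt = 247.4 kips → 186 kips.
Bolt shear governs: 89.5 kips.

89.5 kips (bolt shear governs)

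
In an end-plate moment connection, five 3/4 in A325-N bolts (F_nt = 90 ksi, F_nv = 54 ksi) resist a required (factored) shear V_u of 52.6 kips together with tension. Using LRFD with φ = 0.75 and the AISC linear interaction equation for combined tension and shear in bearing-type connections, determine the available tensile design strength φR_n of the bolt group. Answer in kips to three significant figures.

106 kips

A_b = π·0.75²/4 = 0.4418 in²; f_rv = 52.6 / (5 × 0.4418) = 23.81 ksi.
F'_nt = 1.3 F_nt − (F_nt / φF_nv) f_rv = 1.3·90 − (90/(0.75·54))·23.81 = 64.08 ksi, capped at F_nt → F'_nt = 64.08 ksi.
R_n = F'_nt · A_b · n = 64.08 × 0.4418 × 5 = 141.6 kips.
Design strength φR_n = 0.75 × 141.6 = 106 kips.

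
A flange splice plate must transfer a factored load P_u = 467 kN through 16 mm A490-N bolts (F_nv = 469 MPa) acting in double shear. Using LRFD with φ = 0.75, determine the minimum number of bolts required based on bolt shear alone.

A_b = π·16²/4 = 201.1 mm².
Per-bolt design strength φR_n = 0.75 × 469 × 201.1 × 2 / 1000 = 141.4 kN.
n ≥ 467 / 141.4 = 3.302 → use 4 bolts.

4 bolts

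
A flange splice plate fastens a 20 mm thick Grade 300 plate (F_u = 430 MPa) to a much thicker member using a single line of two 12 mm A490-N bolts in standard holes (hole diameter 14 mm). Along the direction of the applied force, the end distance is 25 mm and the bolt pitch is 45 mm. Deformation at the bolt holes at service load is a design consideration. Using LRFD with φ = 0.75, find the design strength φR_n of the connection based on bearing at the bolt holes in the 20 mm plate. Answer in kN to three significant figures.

Per bolt r_n = 1.2 l_c t F_u ≤ 2.4 d t F_u; upper limit = 2.4 × 12 × 20 × 430 / 1000 = 247.7 kN.
Edge bolt: l_c = 25 − 14/2 = 18 mm → 1.2 × 18 × 20 × 430 / 1000 = 185.8 → r_n = 185.8 kN.
Interior bolts: l_c = 45 − 14 = 31 mm → 1.2 × 31 × 20 × 430 / 1000 = 319.9 → r_n = 247.7 kN.
R_n = 1 × 185.8 + 1 × 247.7 = 433.4 kN.
Design strength φR_n = 0.75 × 433.4 = 325 kN.

325 kN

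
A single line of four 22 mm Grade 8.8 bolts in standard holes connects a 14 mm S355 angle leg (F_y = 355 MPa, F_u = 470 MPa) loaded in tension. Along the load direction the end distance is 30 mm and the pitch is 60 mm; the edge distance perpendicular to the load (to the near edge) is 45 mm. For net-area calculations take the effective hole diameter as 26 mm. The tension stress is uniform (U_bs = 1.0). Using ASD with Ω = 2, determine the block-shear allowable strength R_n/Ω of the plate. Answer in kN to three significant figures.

Shear plane L_v = 30 + 3·60 = 210 mm; A_gv = 210 × 14 = 2940 mm².
A_nv = (210 − 3.5·26) × 14 = 1666 mm².
A_nt = (45 − 0.5·26) × 14 = 448 mm².
0.6 F_u A_nv = 469.8 kN; 0.6 F_y A_gv = 626.2 kN → shear rupture governs the shear term.
R_n = 469.8 + 1.0 × 470 × 448 / 1000 = 680.4 kN.
Allowable strength R_n/Ω = 680.4 / 2 = 340 kN.

340 kN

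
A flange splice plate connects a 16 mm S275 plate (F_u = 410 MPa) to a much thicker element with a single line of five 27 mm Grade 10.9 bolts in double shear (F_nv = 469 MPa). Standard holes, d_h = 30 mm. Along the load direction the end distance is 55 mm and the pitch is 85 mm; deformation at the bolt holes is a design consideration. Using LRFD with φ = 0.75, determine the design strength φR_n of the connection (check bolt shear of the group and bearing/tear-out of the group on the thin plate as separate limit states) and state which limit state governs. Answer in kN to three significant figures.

Bolt shear: A_b = π·27²/4 = 572.6 mm²; R_n = 469 × 572.6 × 5 × 2 / 1000 = 2685 kN → 0.75 × 2685 = 2010 kN.
Bearing (1.2 l_c t F_u ≤ 2.4 d t F_u): upper limit = 2.4·27·16·410 / 1000 = 425.1 kN.
  Edge l_c = 55 − 30/2 = 40 → r_n = 314.9 kN; interior l_c = 85 − 30 = 55 → r_n = 425.1 kN.
  R_n,bearing = 1·314.9 + 4·425.1 = 2015 kN → 0.75 × 2015 = 1510 kN.
Bearing governs: 1510 kN.

1510 kN (bearing governs)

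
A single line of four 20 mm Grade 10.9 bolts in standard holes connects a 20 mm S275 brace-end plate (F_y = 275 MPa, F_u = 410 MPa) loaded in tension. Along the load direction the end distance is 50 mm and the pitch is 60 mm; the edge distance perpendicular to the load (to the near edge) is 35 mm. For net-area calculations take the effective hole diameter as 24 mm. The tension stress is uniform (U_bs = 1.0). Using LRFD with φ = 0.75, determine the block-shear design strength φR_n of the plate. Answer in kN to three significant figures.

680 kN

Shear plane L_v = 50 + 3·60 = 230 mm; A_gv = 230 × 20 = 4600 mm².
A_nv = (230 − 3.5·24) × 20 = 2920 mm².
A_nt = (35 − 0.5·24) × 20 = 460 mm².
0.6 F_u A_nv = 718.3 kN; 0.6 F_y A_gv = 759 kN → shear rupture governs the shear term.
R_n = 718.3 + 1.0 × 410 × 460 / 1000 = 906.9 kN.
Design strength φR_n = 0.75 × 906.9 = 680 kN.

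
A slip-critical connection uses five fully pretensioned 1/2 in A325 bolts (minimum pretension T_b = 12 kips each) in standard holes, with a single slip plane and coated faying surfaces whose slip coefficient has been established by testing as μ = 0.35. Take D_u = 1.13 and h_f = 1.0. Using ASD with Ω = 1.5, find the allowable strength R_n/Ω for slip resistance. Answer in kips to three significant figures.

15.8 kips

R_n = μ · D_u · h_f · T_b · n_s · n_b = 0.35 × 1.13 × 1.0 × 12 × 1 × 5 = 23.73 kips.
Allowable strength R_n/Ω = 23.73 / 1.5 = 15.8 kips.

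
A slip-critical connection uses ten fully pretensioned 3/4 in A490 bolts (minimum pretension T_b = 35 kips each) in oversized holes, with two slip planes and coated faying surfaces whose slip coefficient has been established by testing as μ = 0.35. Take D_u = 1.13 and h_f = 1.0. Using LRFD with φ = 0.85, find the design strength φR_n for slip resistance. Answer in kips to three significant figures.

235 kips

R_n = μ · D_u · h_f · T_b · n_s · n_b = 0.35 × 1.13 × 1.0 × 35 × 2 × 10 = 276.8 kips.
Design strength φR_n = 0.85 × 276.8 = 235 kips.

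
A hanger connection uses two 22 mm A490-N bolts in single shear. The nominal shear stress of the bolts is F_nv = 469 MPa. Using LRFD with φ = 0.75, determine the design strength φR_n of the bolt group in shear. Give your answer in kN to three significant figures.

A_b = π × 22² / 4 = 380.1 mm².
R_n = F_nv · A_b · n · n_s = 469 × 380.1 × 2 × 1 / 1000 = 356.6 kN.
Design strength φR_n = 0.75 × 356.6 = 267 kN.

267 kN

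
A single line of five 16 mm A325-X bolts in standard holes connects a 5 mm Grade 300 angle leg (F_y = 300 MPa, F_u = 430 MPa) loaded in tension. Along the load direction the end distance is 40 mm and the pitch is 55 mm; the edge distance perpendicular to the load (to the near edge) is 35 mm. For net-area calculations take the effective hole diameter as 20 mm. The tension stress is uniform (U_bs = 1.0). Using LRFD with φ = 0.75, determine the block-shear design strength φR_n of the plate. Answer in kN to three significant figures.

Shear plane L_v = 40 + 4·55 = 260 mm; A_gv = 260 × 5 = 1300 mm².
A_nv = (260 − 4.5·20) × 5 = 850 mm².
A_nt = (35 − 0.5·20) × 5 = 125 mm².
0.6 F_u A_nv = 219.3 kN; 0.6 F_y A_gv = 234 kN → shear rupture governs the shear term.
R_n = 219.3 + 1.0 × 430 × 125 / 1000 = 273.1 kN.
Design strength φR_n = 0.75 × 273.1 = 205 kN.

205 kN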